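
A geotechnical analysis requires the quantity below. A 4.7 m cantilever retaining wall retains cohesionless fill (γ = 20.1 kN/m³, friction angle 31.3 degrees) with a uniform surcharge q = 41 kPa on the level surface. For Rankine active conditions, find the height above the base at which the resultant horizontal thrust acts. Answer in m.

K_a = 0.3162.
Triangular part P₁ = ½K_aγH² = 70.20 at H/3 = 1.567 m; rectangular part P₂ = K_a q H = 60.93 at H/2 = 2.350 m.
ȳ = (P₁·1.567 + P₂·2.350)/(P₁+P₂) = 1.931 m.

1.93 m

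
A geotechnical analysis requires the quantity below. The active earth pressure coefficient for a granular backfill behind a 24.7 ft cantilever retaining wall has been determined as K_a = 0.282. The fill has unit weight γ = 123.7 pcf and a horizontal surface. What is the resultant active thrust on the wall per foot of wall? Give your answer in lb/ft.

P = ½ K_a γ H² = 0.5 × 0.282 × 123.7 × 24.7² = 10640 lb/ft.

10600 lb/ft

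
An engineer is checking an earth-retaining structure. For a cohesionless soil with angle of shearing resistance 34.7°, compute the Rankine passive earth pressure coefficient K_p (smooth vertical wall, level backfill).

K_p = (1 + sin φ)/(1 − sin φ) = tan²(45° + 34.7°/2) = 3.643.

3.64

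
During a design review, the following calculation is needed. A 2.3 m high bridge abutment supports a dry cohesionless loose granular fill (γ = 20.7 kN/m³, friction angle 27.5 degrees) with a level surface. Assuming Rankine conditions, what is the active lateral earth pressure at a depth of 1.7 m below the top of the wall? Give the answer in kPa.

K_a = (1 − sin φ)/(1 + sin φ) = 0.3682.
σ_h = K_a γ z = 0.3682 × 20.7 × 1.7 = 12.96 kPa.

13.0 kPa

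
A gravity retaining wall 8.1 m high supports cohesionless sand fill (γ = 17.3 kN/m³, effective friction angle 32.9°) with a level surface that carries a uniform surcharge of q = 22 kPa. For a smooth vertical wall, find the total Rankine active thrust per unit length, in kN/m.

K_a = tan²(45° − φ/2) = 0.2960.
Soil triangle: ½ K_a γ H² = 0.5×0.2960×17.3×8.1² = 168.0 kN/m.
Surcharge rectangle: K_a q H = 0.2960×22×8.1 = 52.75 kN/m.
Total = 168.0 + 52.75 = 220.8 kN/m.

221 kN/m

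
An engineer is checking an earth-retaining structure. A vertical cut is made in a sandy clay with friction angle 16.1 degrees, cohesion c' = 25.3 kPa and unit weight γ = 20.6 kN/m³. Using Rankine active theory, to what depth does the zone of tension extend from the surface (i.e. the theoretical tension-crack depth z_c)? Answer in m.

3.27 m

K_a = tan²(45° − 16.1°/2) = 0.5658; √K_a = 0.7522.
The active pressure is zero where K_a γ z = 2c√K_a, so z_c = 2c/(γ√K_a) = 2×25.3/(20.6×0.7522) = 3.266 m.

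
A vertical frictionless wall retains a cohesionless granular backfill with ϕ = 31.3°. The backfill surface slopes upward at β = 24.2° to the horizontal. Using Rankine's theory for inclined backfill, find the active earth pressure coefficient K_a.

0.439

K_a = cos β · (cos β − √(cos²β − cos²φ)) / (cos β + √(cos²β − cos²φ)).
cos β = 0.9121, cos φ = 0.8545, √(cos²β − cos²φ) = 0.3192.
K_a = 0.9121 × (0.9121 − 0.3192)/(0.9121 + 0.3192) = 0.4393.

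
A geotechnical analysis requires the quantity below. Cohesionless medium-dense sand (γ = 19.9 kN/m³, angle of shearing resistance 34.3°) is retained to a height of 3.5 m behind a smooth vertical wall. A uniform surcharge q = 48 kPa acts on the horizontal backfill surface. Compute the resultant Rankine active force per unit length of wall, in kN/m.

K_a = tan²(45° − φ/2) = 0.2792.
Soil triangle: ½ K_a γ H² = 0.5×0.2792×19.9×3.5² = 34.03 kN/m.
Surcharge rectangle: K_a q H = 0.2792×48×3.5 = 46.90 kN/m.
Total = 34.03 + 46.90 = 80.92 kN/m.

80.9 kN/m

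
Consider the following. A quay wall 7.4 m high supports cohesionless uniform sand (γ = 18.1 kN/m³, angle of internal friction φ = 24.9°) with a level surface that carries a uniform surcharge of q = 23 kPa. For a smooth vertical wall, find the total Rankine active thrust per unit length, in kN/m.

K_a = tan²(45° − φ/2) = 0.4074.
Soil triangle: ½ K_a γ H² = 0.5×0.4074×18.1×7.4² = 201.9 kN/m.
Surcharge rectangle: K_a q H = 0.4074×23×7.4 = 69.34 kN/m.
Total = 201.9 + 69.34 = 271.3 kN/m.

271 kN/m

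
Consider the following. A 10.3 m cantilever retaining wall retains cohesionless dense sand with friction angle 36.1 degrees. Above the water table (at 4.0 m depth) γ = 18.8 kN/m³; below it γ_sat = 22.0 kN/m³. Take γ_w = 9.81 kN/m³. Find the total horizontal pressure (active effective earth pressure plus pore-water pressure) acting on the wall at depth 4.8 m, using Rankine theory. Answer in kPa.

29.8 kPa

K_a = (1 − sin φ)/(1 + sin φ) = 0.2585.
γ' = 22.0 − 9.81 = 12.19 kN/m³.
Effective vertical stress at 4.8 m: σ'_v = 18.8×4.0 + 12.19×0.800 = 84.95 kPa.
σ'_h = K_a σ'_v = 0.2585 × 84.95 = 21.96 kPa; u = γ_w × 0.800 = 7.848 kPa.
Total σ_h = 21.96 + 7.848 = 29.81 kPa.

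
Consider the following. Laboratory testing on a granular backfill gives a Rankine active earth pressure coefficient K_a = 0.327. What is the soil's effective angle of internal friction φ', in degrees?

30.5°

K_a = tan²(45° − φ/2) ⇒ 45° − φ/2 = arctan(√0.327) = 29.76°.
φ = 2(45° − 29.76°) = 30.47°.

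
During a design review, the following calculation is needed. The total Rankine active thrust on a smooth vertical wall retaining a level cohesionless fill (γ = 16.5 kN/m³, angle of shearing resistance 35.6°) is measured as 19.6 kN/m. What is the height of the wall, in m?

3.00 m

K_a = 0.2641. P_a = ½ K_a γ H² ⇒ H = √(2P_a/(K_a γ)).
H = √(2×19.6/(0.2641×16.5)) = 2.999 m.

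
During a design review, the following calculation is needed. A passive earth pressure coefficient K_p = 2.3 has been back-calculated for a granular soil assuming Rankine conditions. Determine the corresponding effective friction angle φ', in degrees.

K_p = (1+sin φ)/(1−sin φ) ⇒ sin φ = (K_p − 1)/(K_p + 1) = 0.3939.
φ = arcsin(0.3939) = 23.20°.

23.2°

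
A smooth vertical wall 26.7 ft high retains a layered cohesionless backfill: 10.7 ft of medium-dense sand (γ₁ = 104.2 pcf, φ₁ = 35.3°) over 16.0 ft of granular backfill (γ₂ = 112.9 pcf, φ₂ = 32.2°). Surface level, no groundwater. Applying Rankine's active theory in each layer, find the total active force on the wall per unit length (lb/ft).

K_a1 = tan²(45°−35.3°/2) = 0.2675; K_a2 = tan²(45°−32.2°/2) = 0.3047.
Layer 1: σ at base = K_a1 γ₁ h₁ = 298.3 psf; P₁ = ½×298.3×10.7 = 1596.
Layer 2: σ_v at top = γ₁h₁ = 1115; σ_h top = K_a2×1115 = 339.8; σ_h base = K_a2×(1115+112.9×16.0) = 890.2.
P₂ = ½(339.8+890.2)×16.0 = 9840. Total P_a = 1596+9840 = 11440 lb/ft.

11400 lb/ft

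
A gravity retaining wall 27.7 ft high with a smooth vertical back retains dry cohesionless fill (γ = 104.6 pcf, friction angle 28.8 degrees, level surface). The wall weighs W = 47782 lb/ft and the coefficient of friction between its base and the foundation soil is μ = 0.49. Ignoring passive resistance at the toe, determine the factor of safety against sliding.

K_a = tan²(45° − 28.8°/2) = 0.3498.
P_a = ½K_aγH² = 0.5×0.3498×104.6×27.7² = 14040 lb/ft, acting at H/3 = 9.233 ft above the base.
FS_sliding = μW / P_a = 0.49×47782 / 14040 = 1.668.

1.67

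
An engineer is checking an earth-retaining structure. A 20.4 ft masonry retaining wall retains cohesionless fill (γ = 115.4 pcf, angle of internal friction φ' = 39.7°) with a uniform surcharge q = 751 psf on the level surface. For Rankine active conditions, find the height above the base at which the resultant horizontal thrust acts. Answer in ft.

K_a = 0.2204.
Triangular part P₁ = ½K_aγH² = 5293 at H/3 = 6.800 ft; rectangular part P₂ = K_a q H = 3377 at H/2 = 10.20 ft.
ȳ = (P₁·6.800 + P₂·10.20)/(P₁+P₂) = 8.124 ft.

8.12 ft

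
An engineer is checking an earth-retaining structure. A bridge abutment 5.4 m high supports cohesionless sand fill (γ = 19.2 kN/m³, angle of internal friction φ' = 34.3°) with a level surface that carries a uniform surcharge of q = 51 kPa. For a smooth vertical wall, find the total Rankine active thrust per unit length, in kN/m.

155 kN/m

K_a = tan²(45° − φ/2) = 0.2792.
Soil triangle: ½ K_a γ H² = 0.5×0.2792×19.2×5.4² = 78.15 kN/m.
Surcharge rectangle: K_a q H = 0.2792×51×5.4 = 76.88 kN/m.
Total = 78.15 + 76.88 = 155.0 kN/m.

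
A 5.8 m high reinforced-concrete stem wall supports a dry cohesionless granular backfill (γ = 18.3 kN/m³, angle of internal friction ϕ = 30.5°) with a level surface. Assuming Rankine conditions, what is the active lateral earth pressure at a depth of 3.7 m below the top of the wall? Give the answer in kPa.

K_a = (1 − sin φ)/(1 + sin φ) = 0.3267.
σ_h = K_a γ z = 0.3267 × 18.3 × 3.7 = 22.12 kPa.

22.1 kPa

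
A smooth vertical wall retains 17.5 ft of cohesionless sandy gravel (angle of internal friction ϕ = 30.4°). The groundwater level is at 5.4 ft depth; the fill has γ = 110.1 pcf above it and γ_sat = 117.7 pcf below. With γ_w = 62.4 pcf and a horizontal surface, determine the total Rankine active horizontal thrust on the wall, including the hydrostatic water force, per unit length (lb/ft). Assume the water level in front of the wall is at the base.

8780 lb/ft

K_a = tan²(45° − φ/2) = 0.3280.
γ' = 117.7 − 62.4 = 55.30 pcf. Depth below WT = 12.1 ft.
σ'_h at WT = K_a γ d_w = 195.0 psf; at base = 195.0 + K_a γ' × 12.1 = 414.5 psf.
P₁ (0–5.4 ft) = ½×195.0×5.4 = 526.5. P₂ (5.4–17.5 ft) = ½(195.0+414.5)×12.1 = 3687.
P_w = ½ γ_w h₂² = 0.5×62.4×12.1² = 4568. Total = 526.5+3687+4568 = 8782 lb/ft.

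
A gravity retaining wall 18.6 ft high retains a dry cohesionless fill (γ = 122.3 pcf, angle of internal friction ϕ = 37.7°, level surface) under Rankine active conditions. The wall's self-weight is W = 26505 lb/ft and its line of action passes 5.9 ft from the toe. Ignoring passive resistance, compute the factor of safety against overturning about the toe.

4.95

K_a = tan²(45° − 37.7°/2) = 0.2411.
P_a = ½K_aγH² = 0.5×0.2411×122.3×18.6² = 5100 lb/ft, acting at H/3 = 6.200 ft above the base.
Overturning moment M_o = P_a × H/3 = 5100 × 6.200 = 31620.
Resisting moment M_r = W × 5.9 = 26505 × 5.9 = 156400.
FS_overturning = M_r/M_o = 156400/31620 = 4.946.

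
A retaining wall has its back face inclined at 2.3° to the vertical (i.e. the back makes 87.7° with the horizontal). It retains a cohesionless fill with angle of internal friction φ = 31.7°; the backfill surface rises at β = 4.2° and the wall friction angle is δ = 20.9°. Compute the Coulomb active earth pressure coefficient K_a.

0.311

K_a = sin²(α+φ) / [sin²α · sin(α−δ) · (1 + √{sin(φ+δ)sin(φ−β) / (sin(α−δ)sin(α+β))})²].
With α = 87.7°, φ = 31.7°, δ = 20.9°, β = 4.2°: K_a = 0.3106.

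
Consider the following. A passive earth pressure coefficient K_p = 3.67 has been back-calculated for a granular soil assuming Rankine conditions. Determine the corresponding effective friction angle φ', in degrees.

K_p = (1+sin φ)/(1−sin φ) ⇒ sin φ = (K_p − 1)/(K_p + 1) = 0.5717.
φ = arcsin(0.5717) = 34.87°.

34.9°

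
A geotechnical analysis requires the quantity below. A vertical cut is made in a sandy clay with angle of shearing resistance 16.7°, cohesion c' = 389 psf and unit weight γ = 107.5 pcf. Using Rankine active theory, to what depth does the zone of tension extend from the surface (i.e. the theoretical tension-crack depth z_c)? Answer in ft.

K_a = tan²(45° − 16.7°/2) = 0.5536; √K_a = 0.7440.
The active pressure is zero where K_a γ z = 2c√K_a, so z_c = 2c/(γ√K_a) = 2×389/(107.5×0.7440) = 9.727 ft.

9.73 ft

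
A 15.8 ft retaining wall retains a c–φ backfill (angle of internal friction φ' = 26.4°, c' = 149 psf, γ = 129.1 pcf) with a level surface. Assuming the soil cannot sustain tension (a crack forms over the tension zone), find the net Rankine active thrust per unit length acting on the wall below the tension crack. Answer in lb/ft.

K_a = 0.3844; √K_a = 0.6200.
Tension-crack depth z_c = 2c/(γ√K_a) = 2×149/(129.1×0.6200) = 3.723 ft.
σ_a at base = K_a γ H − 2c√K_a = 0.3844×129.1×15.8 − 2×149×0.6200 = 599.4 psf.
P_a = ½ × 599.4 × (H − z_c) = 0.5×599.4×12.08 = 3619 lb/ft.

3620 lb/ft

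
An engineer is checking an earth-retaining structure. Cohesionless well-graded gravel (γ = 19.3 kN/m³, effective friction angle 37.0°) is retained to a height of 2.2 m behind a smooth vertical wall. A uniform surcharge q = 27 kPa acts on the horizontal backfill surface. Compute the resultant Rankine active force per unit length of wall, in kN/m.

26.4 kN/m

K_a = tan²(45° − φ/2) = 0.2486.
Soil triangle: ½ K_a γ H² = 0.5×0.2486×19.3×2.2² = 11.61 kN/m.
Surcharge rectangle: K_a q H = 0.2486×27×2.2 = 14.77 kN/m.
Total = 11.61 + 14.77 = 26.38 kN/m.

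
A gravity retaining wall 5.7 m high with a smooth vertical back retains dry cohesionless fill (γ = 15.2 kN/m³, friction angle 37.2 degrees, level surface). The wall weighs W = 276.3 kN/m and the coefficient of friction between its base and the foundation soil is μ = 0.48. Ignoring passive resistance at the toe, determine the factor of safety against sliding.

2.18

K_a = tan²(45° − 37.2°/2) = 0.2464.
P_a = ½K_aγH² = 0.5×0.2464×15.2×5.7² = 60.85 kN/m, acting at H/3 = 1.900 m above the base.
FS_sliding = μW / P_a = 0.48×276.3 / 60.85 = 2.180.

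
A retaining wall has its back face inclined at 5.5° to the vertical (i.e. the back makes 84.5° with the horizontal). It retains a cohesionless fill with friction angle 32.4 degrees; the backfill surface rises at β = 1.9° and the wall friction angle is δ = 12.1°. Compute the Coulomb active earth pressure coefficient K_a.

K_a = sin²(α+φ) / [sin²α · sin(α−δ) · (1 + √{sin(φ+δ)sin(φ−β) / (sin(α−δ)sin(α+β))})²].
With α = 84.5°, φ = 32.4°, δ = 12.1°, β = 1.9°: K_a = 0.3243.

0.324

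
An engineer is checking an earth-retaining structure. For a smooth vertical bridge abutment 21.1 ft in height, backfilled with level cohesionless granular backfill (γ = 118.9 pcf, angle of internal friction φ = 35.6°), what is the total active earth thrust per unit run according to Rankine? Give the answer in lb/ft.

6990 lb/ft

K_a = tan²(45° − φ/2) = 0.2641.
P_a = ½ K_a γ H² = 0.5 × 0.2641 × 118.9 × 21.1² = 6991 lb/ft.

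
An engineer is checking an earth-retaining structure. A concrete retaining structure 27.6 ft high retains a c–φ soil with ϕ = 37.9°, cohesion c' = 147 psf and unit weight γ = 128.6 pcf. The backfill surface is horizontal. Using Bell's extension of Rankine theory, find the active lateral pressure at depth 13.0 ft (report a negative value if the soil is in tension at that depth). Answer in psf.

K_a = (1 − sin φ)/(1 + sin φ) = 0.2389.
σ_a = K_a γ z − 2c√K_a = 0.2389×128.6×13.0 − 2×147×0.4888 = 255.7 psf.

256 psf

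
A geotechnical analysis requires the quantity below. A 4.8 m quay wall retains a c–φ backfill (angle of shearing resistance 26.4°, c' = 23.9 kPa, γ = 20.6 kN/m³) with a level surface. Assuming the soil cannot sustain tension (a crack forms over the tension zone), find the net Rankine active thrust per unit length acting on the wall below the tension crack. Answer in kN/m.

4.43 kN/m

K_a = 0.3844; √K_a = 0.6200.
Tension-crack depth z_c = 2c/(γ√K_a) = 2×23.9/(20.6×0.6200) = 3.742 m.
σ_a at base = K_a γ H − 2c√K_a = 0.3844×20.6×4.8 − 2×23.9×0.6200 = 8.375 kPa.
P_a = ½ × 8.375 × (H − z_c) = 0.5×8.375×1.058 = 4.429 kN/m.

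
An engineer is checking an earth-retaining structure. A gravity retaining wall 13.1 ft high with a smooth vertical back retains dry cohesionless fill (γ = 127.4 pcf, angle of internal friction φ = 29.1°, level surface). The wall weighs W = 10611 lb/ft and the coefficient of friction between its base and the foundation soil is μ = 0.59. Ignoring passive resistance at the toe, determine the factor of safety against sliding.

K_a = tan²(45° − 29.1°/2) = 0.3456.
P_a = ½K_aγH² = 0.5×0.3456×127.4×13.1² = 3778 lb/ft, acting at H/3 = 4.367 ft above the base.
FS_sliding = μW / P_a = 0.59×10611 / 3778 = 1.657.

1.66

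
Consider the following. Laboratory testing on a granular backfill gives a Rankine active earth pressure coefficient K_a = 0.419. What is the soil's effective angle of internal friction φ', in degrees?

K_a = tan²(45° − φ/2) ⇒ 45° − φ/2 = arctan(√0.419) = 32.92°.
φ = 2(45° − 32.92°) = 24.17°.

24.2°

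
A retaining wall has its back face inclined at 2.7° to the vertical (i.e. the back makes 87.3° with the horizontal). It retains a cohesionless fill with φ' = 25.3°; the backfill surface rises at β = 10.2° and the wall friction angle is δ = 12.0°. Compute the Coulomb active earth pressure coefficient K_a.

0.447

K_a = sin²(α+φ) / [sin²α · sin(α−δ) · (1 + √{sin(φ+δ)sin(φ−β) / (sin(α−δ)sin(α+β))})²].
With α = 87.3°, φ = 25.3°, δ = 12.0°, β = 10.2°: K_a = 0.4469.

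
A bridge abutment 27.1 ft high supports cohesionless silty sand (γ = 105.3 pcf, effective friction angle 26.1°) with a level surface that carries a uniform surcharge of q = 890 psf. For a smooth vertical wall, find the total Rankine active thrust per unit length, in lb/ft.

K_a = tan²(45° − φ/2) = 0.3889.
Soil triangle: ½ K_a γ H² = 0.5×0.3889×105.3×27.1² = 15040 lb/ft.
Surcharge rectangle: K_a q H = 0.3889×890×27.1 = 9381 lb/ft.
Total = 15040 + 9381 = 24420 lb/ft.

24400 lb/ft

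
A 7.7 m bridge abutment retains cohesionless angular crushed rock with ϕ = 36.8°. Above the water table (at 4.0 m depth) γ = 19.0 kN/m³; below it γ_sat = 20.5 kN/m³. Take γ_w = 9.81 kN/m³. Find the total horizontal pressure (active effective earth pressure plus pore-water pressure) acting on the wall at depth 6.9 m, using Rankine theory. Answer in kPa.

55.3 kPa

K_a = (1 − sin φ)/(1 + sin φ) = 0.2508.
γ' = 20.5 − 9.81 = 10.69 kN/m³.
Effective vertical stress at 6.9 m: σ'_v = 19.0×4.0 + 10.69×2.90 = 107.0 kPa.
σ'_h = K_a σ'_v = 0.2508 × 107.0 = 26.83 kPa; u = γ_w × 2.90 = 28.45 kPa.
Total σ_h = 26.83 + 28.45 = 55.28 kPa.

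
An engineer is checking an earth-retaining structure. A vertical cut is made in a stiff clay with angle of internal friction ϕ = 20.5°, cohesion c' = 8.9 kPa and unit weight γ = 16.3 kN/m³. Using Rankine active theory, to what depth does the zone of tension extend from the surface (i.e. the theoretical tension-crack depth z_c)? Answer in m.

1.57 m

K_a = tan²(45° − 20.5°/2) = 0.4813; √K_a = 0.6937.
The active pressure is zero where K_a γ z = 2c√K_a, so z_c = 2c/(γ√K_a) = 2×8.9/(16.3×0.6937) = 1.574 m.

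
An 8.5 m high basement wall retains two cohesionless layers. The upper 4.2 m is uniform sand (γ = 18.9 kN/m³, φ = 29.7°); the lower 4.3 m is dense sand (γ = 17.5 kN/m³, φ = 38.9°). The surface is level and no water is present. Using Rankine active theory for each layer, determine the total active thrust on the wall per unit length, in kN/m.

K_a1 = tan²(45°−29.7°/2) = 0.3374; K_a2 = tan²(45°−38.9°/2) = 0.2285.
Layer 1: σ at base = K_a1 γ₁ h₁ = 26.78 kPa; P₁ = ½×26.78×4.2 = 56.24.
Layer 2: σ_v at top = γ₁h₁ = 79.38; σ_h top = K_a2×79.38 = 18.14; σ_h base = K_a2×(79.38+17.5×4.3) = 35.34.
P₂ = ½(18.14+35.34)×4.3 = 115.0. Total P_a = 56.24+115.0 = 171.2 kN/m.

171 kN/m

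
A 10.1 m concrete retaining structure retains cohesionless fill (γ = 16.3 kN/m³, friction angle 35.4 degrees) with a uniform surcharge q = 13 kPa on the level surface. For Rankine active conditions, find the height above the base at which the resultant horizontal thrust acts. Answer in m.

K_a = 0.2664.
Triangular part P₁ = ½K_aγH² = 221.5 at H/3 = 3.367 m; rectangular part P₂ = K_a q H = 34.98 at H/2 = 5.050 m.
ȳ = (P₁·3.367 + P₂·5.050)/(P₁+P₂) = 3.596 m.

3.60 m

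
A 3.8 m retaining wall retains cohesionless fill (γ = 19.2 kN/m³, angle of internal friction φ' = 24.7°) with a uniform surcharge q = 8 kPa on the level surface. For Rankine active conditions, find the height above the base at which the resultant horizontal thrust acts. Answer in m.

1.38 m

K_a = 0.4106.
Triangular part P₁ = ½K_aγH² = 56.91 at H/3 = 1.267 m; rectangular part P₂ = K_a q H = 12.48 at H/2 = 1.900 m.
ȳ = (P₁·1.267 + P₂·1.900)/(P₁+P₂) = 1.381 m.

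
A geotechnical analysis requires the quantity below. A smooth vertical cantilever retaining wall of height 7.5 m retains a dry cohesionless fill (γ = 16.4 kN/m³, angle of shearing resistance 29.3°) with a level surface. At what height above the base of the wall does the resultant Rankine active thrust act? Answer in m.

2.50 m

K_a = 0.3428.
The pressure distribution is triangular, so the resultant acts at H/3 above the base = 7.5/3 = 2.500 m.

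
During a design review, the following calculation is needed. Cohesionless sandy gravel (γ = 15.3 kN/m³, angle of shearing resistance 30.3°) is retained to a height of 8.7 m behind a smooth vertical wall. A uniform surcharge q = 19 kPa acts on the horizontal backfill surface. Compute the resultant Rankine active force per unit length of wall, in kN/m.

K_a = tan²(45° − φ/2) = 0.3293.
Soil triangle: ½ K_a γ H² = 0.5×0.3293×15.3×8.7² = 190.7 kN/m.
Surcharge rectangle: K_a q H = 0.3293×19×8.7 = 54.44 kN/m.
Total = 190.7 + 54.44 = 245.1 kN/m.

245 kN/m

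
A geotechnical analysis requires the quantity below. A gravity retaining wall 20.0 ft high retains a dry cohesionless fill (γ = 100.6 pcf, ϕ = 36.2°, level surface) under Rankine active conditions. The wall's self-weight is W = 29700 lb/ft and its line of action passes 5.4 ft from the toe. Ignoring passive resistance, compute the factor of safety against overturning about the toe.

4.65

K_a = tan²(45° − 36.2°/2) = 0.2574.
P_a = ½K_aγH² = 0.5×0.2574×100.6×20.0² = 5179 lb/ft, acting at H/3 = 6.667 ft above the base.
Overturning moment M_o = P_a × H/3 = 5179 × 6.667 = 34520.
Resisting moment M_r = W × 5.4 = 29700 × 5.4 = 160400.
FS_overturning = M_r/M_o = 160400/34520 = 4.646.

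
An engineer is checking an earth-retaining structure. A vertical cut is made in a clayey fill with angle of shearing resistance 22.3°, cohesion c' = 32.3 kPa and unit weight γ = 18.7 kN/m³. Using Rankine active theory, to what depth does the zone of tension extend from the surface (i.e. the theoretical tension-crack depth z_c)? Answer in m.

5.15 m

K_a = tan²(45° − 22.3°/2) = 0.4498; √K_a = 0.6707.
The active pressure is zero where K_a γ z = 2c√K_a, so z_c = 2c/(γ√K_a) = 2×32.3/(18.7×0.6707) = 5.151 m.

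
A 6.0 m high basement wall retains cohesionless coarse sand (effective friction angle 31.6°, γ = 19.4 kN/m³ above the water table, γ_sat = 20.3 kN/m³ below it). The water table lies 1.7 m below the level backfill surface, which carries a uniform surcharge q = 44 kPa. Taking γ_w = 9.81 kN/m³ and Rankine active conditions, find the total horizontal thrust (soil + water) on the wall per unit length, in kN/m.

256 kN/m

K_a = tan²(45° − φ/2) = 0.3123.
γ' = 20.3 − 9.81 = 10.49 kN/m³. h₂ = H − d_w = 4.3 m.
σ'_h: at surface K_a·q = 13.74; at WT K_a(q+γd_w) = 24.04; at base K_a(q+γd_w+γ'h₂) = 38.13 kPa.
P₁ = ½(13.74+24.04)×1.7 = 32.12; P₂ = ½(24.04+38.13)×4.3 = 133.7; P_w = ½γ_w h₂² = 90.69.
Total = 32.12+133.7+90.69 = 256.5 kN/m.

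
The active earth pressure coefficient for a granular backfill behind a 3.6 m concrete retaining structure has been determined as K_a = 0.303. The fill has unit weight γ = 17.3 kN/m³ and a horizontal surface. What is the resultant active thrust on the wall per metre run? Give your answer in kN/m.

P = ½ K_a γ H² = 0.5 × 0.303 × 17.3 × 3.6² = 33.97 kN/m.

34.0 kN/m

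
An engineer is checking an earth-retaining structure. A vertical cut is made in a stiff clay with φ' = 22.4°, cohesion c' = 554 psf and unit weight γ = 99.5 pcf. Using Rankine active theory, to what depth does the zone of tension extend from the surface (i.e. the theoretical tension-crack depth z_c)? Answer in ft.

K_a = tan²(45° − 22.4°/2) = 0.4482; √K_a = 0.6694.
The active pressure is zero where K_a γ z = 2c√K_a, so z_c = 2c/(γ√K_a) = 2×554/(99.5×0.6694) = 16.63 ft.

16.6 ft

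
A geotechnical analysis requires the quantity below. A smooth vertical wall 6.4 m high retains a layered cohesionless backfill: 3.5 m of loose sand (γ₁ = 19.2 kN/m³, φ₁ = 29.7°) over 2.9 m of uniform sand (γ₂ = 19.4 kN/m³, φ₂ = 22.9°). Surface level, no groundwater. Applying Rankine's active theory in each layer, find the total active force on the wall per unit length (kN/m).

K_a1 = tan²(45°−29.7°/2) = 0.3374; K_a2 = tan²(45°−22.9°/2) = 0.4398.
Layer 1: σ at base = K_a1 γ₁ h₁ = 22.67 kPa; P₁ = ½×22.67×3.5 = 39.68.
Layer 2: σ_v at top = γ₁h₁ = 67.20; σ_h top = K_a2×67.20 = 29.55; σ_h base = K_a2×(67.20+19.4×2.9) = 54.29.
P₂ = ½(29.55+54.29)×2.9 = 121.6. Total P_a = 39.68+121.6 = 161.2 kN/m.

161 kN/m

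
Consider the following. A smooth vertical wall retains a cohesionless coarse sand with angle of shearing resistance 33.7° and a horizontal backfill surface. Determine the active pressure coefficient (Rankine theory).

0.286

K_a = (1 − sin φ)/(1 + sin φ) = (1 − sin 33.7°)/(1 + sin 33.7°) = 0.2863.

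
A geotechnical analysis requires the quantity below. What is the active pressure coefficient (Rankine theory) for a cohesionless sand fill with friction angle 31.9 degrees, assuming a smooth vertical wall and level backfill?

0.309

K_a = (1 − sin φ)/(1 + sin φ) = (1 − sin 31.9°)/(1 + sin 31.9°) = 0.3085.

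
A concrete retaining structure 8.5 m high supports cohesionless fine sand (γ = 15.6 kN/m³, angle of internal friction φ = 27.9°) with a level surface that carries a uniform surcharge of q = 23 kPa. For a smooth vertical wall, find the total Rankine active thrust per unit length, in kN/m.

K_a = tan²(45° − φ/2) = 0.3625.
Soil triangle: ½ K_a γ H² = 0.5×0.3625×15.6×8.5² = 204.3 kN/m.
Surcharge rectangle: K_a q H = 0.3625×23×8.5 = 70.86 kN/m.
Total = 204.3 + 70.86 = 275.1 kN/m.

275 kN/m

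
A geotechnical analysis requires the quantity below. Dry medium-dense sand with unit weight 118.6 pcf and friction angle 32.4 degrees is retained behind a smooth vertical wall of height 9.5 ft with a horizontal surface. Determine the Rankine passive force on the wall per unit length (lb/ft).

17700 lb/ft

K_p = tan²(45° + φ/2) = 3.309.
P_p = ½ K_p γ H² = 0.5 × 3.309 × 118.6 × 9.5² = 17710 lb/ft.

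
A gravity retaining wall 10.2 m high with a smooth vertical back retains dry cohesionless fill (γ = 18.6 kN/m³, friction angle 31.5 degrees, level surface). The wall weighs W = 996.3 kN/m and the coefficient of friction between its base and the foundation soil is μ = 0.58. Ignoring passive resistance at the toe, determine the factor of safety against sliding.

K_a = tan²(45° − 31.5°/2) = 0.3136.
P_a = ½K_aγH² = 0.5×0.3136×18.6×10.2² = 303.5 kN/m, acting at H/3 = 3.400 m above the base.
FS_sliding = μW / P_a = 0.58×996.3 / 303.5 = 1.904.

1.90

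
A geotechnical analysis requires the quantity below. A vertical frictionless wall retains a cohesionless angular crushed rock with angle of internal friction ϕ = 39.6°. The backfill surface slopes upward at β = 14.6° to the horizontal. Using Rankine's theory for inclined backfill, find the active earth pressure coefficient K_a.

K_a = cos β · (cos β − √(cos²β − cos²φ)) / (cos β + √(cos²β − cos²φ)).
cos β = 0.9677, cos φ = 0.7705, √(cos²β − cos²φ) = 0.5855.
K_a = 0.9677 × (0.9677 − 0.5855)/(0.9677 + 0.5855) = 0.2382.

0.238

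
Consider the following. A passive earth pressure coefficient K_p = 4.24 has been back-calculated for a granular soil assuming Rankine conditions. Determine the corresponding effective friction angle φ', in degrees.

K_p = (1+sin φ)/(1−sin φ) ⇒ sin φ = (K_p − 1)/(K_p + 1) = 0.6183.
φ = arcsin(0.6183) = 38.19°.

38.2°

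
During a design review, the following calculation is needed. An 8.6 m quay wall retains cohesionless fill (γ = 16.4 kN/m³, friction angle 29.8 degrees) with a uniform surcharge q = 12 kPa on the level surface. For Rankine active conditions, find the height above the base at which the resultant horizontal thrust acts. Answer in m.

3.08 m

K_a = 0.3360.
Triangular part P₁ = ½K_aγH² = 203.8 at H/3 = 2.867 m; rectangular part P₂ = K_a q H = 34.68 at H/2 = 4.300 m.
ȳ = (P₁·2.867 + P₂·4.300)/(P₁+P₂) = 3.075 m.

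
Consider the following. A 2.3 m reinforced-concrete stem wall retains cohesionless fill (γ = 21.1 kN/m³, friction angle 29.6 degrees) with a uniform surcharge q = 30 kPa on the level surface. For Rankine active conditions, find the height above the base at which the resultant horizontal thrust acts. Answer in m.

0.979 m

K_a = 0.3387.
Triangular part P₁ = ½K_aγH² = 18.90 at H/3 = 0.7667 m; rectangular part P₂ = K_a q H = 23.37 at H/2 = 1.150 m.
ȳ = (P₁·0.7667 + P₂·1.150)/(P₁+P₂) = 0.9786 m.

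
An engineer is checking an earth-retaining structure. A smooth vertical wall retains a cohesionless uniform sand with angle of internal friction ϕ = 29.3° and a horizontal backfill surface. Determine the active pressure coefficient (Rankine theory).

K_a = (1 − sin φ)/(1 + sin φ) = (1 − sin 29.3°)/(1 + sin 29.3°) = 0.3428.

0.343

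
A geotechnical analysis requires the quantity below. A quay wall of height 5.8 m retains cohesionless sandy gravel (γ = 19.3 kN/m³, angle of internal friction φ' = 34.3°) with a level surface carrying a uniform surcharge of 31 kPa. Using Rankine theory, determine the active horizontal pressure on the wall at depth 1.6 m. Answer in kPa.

17.3 kPa

K_a = (1 − sin φ)/(1 + sin φ) = 0.2792.
σ_v = γz + q = 19.3 × 1.6 + 31 = 61.88 kPa.
σ_h = K_a σ_v = 0.2792 × 61.88 = 17.27 kPa.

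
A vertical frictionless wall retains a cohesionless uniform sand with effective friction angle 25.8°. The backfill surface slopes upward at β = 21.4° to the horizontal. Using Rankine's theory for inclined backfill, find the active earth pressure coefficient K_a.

K_a = cos β · (cos β − √(cos²β − cos²φ)) / (cos β + √(cos²β − cos²φ)).
cos β = 0.9311, cos φ = 0.9003, √(cos²β − cos²φ) = 0.2373.
K_a = 0.9311 × (0.9311 − 0.2373)/(0.9311 + 0.2373) = 0.5529.

0.553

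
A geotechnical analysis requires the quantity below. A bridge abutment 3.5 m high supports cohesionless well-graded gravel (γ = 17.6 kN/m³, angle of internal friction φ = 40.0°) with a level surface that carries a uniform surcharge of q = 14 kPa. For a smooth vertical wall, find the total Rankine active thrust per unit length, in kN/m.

K_a = tan²(45° − φ/2) = 0.2174.
Soil triangle: ½ K_a γ H² = 0.5×0.2174×17.6×3.5² = 23.44 kN/m.
Surcharge rectangle: K_a q H = 0.2174×14×3.5 = 10.65 kN/m.
Total = 23.44 + 10.65 = 34.10 kN/m.

34.1 kN/m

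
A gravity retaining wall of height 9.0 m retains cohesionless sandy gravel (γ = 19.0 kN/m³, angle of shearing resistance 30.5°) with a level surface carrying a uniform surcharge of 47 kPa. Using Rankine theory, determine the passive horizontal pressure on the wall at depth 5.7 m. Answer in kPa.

K_p = (1 + sin φ)/(1 − sin φ) = 3.061.
σ_v = γz + q = 19.0 × 5.7 + 47 = 155.3 kPa.
σ_h = K_p σ_v = 3.061 × 155.3 = 475.4 kPa.

475 kPa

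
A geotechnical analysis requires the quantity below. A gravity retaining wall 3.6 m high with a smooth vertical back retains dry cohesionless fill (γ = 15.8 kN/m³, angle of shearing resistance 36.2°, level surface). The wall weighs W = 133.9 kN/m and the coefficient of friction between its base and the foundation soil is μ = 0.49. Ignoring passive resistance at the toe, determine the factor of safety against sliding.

K_a = tan²(45° − 36.2°/2) = 0.2574.
P_a = ½K_aγH² = 0.5×0.2574×15.8×3.6² = 26.35 kN/m, acting at H/3 = 1.200 m above the base.
FS_sliding = μW / P_a = 0.49×133.9 / 26.35 = 2.490.

2.49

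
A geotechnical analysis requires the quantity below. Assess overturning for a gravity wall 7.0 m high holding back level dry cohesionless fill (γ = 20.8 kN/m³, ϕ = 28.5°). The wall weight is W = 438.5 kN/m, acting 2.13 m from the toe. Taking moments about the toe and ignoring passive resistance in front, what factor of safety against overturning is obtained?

2.22

K_a = tan²(45° − 28.5°/2) = 0.3540.
P_a = ½K_aγH² = 0.5×0.3540×20.8×7.0² = 180.4 kN/m, acting at H/3 = 2.333 m above the base.
Overturning moment M_o = P_a × H/3 = 180.4 × 2.333 = 420.9.
Resisting moment M_r = W × 2.13 = 438.5 × 2.13 = 934.0.
FS_overturning = M_r/M_o = 934.0/420.9 = 2.219.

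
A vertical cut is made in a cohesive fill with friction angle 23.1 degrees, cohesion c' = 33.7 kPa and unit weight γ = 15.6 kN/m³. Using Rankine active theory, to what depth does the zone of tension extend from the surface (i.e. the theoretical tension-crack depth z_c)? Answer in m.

6.54 m

K_a = tan²(45° − 23.1°/2) = 0.4364; √K_a = 0.6606.
The active pressure is zero where K_a γ z = 2c√K_a, so z_c = 2c/(γ√K_a) = 2×33.7/(15.6×0.6606) = 6.540 m.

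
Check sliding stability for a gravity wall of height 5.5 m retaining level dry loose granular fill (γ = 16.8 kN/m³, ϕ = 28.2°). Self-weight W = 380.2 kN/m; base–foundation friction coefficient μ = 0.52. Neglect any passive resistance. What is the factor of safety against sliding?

2.17

K_a = tan²(45° − 28.2°/2) = 0.3582.
P_a = ½K_aγH² = 0.5×0.3582×16.8×5.5² = 91.02 kN/m, acting at H/3 = 1.833 m above the base.
FS_sliding = μW / P_a = 0.52×380.2 / 91.02 = 2.172.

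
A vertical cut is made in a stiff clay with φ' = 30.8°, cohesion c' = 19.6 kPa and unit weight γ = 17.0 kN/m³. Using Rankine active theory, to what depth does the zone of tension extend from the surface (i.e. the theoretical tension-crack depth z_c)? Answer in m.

4.06 m

K_a = tan²(45° − 30.8°/2) = 0.3227; √K_a = 0.5681.
The active pressure is zero where K_a γ z = 2c√K_a, so z_c = 2c/(γ√K_a) = 2×19.6/(17.0×0.5681) = 4.059 m.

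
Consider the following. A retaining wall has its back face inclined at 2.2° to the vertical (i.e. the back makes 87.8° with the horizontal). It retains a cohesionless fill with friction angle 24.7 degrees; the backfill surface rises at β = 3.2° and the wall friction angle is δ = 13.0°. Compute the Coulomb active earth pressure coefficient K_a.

K_a = sin²(α+φ) / [sin²α · sin(α−δ) · (1 + √{sin(φ+δ)sin(φ−β) / (sin(α−δ)sin(α+β))})²].
With α = 87.8°, φ = 24.7°, δ = 13.0°, β = 3.2°: K_a = 0.4033.

0.403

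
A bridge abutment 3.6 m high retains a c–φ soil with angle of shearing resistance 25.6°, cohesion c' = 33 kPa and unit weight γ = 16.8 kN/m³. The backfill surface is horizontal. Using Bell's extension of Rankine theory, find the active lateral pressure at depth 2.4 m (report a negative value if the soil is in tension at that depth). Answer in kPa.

K_a = (1 − sin φ)/(1 + sin φ) = 0.3966.
σ_a = K_a γ z − 2c√K_a = 0.3966×16.8×2.4 − 2×33×0.6297 = -25.57 kPa.

-25.6 kPa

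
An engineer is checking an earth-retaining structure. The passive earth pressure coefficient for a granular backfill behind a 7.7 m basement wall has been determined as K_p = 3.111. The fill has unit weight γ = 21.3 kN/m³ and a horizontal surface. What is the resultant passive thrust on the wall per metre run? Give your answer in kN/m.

1960 kN/m

P = ½ K_p γ H² = 0.5 × 3.111 × 21.3 × 7.7² = 1964 kN/m.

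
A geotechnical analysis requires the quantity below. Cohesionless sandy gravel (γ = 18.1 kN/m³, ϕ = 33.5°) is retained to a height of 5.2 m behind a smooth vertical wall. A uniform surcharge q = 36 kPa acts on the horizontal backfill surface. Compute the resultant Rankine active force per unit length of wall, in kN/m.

K_a = tan²(45° − φ/2) = 0.2887.
Soil triangle: ½ K_a γ H² = 0.5×0.2887×18.1×5.2² = 70.65 kN/m.
Surcharge rectangle: K_a q H = 0.2887×36×5.2 = 54.05 kN/m.
Total = 70.65 + 54.05 = 124.7 kN/m.

125 kN/m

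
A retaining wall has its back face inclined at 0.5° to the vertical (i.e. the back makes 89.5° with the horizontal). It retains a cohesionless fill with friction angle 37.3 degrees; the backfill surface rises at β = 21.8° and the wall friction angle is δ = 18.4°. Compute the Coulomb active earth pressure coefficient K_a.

0.301

K_a = sin²(α+φ) / [sin²α · sin(α−δ) · (1 + √{sin(φ+δ)sin(φ−β) / (sin(α−δ)sin(α+β))})²].
With α = 89.5°, φ = 37.3°, δ = 18.4°, β = 21.8°: K_a = 0.3010.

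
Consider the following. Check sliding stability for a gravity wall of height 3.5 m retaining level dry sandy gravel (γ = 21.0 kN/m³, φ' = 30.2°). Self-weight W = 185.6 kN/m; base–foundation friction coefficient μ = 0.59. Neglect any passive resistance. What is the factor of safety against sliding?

2.57

K_a = tan²(45° − 30.2°/2) = 0.3307.
P_a = ½K_aγH² = 0.5×0.3307×21.0×3.5² = 42.53 kN/m, acting at H/3 = 1.167 m above the base.
FS_sliding = μW / P_a = 0.59×185.6 / 42.53 = 2.575.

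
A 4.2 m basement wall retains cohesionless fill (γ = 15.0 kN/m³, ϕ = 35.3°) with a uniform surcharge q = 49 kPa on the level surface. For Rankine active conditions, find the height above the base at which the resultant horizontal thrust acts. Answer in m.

K_a = 0.2675.
Triangular part P₁ = ½K_aγH² = 35.40 at H/3 = 1.400 m; rectangular part P₂ = K_a q H = 55.06 at H/2 = 2.100 m.
ȳ = (P₁·1.400 + P₂·2.100)/(P₁+P₂) = 1.826 m.

1.83 m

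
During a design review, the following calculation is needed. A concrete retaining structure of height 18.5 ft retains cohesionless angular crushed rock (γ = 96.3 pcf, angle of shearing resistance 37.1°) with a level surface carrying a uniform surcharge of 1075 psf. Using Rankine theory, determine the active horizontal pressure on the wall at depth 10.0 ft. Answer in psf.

K_a = (1 − sin φ)/(1 + sin φ) = 0.2475.
σ_v = γz + q = 96.3 × 10.0 + 1075 = 2038 psf.
σ_h = K_a σ_v = 0.2475 × 2038 = 504.4 psf.

504 psf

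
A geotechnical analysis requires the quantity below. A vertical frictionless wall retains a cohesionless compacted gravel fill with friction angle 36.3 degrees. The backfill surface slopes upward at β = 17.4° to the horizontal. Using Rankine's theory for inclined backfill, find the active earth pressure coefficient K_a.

0.289

K_a = cos β · (cos β − √(cos²β − cos²φ)) / (cos β + √(cos²β − cos²φ)).
cos β = 0.9542, cos φ = 0.8059, √(cos²β − cos²φ) = 0.5109.
K_a = 0.9542 × (0.9542 − 0.5109)/(0.9542 + 0.5109) = 0.2887.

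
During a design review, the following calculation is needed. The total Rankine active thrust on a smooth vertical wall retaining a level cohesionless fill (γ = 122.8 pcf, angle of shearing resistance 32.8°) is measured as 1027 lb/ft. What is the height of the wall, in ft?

7.50 ft

K_a = 0.2973. P_a = ½ K_a γ H² ⇒ H = √(2P_a/(K_a γ)).
H = √(2×1027/(0.2973×122.8)) = 7.501 ft.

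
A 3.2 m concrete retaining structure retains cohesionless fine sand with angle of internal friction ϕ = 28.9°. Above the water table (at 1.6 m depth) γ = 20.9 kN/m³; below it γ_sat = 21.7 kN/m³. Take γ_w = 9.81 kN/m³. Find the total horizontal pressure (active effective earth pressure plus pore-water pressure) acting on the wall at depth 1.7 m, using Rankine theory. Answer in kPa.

K_a = (1 − sin φ)/(1 + sin φ) = 0.3484.
γ' = 21.7 − 9.81 = 11.89 kN/m³.
Effective vertical stress at 1.7 m: σ'_v = 20.9×1.6 + 11.89×0.1000 = 34.63 kPa.
σ'_h = K_a σ'_v = 0.3484 × 34.63 = 12.06 kPa; u = γ_w × 0.1000 = 0.9810 kPa.
Total σ_h = 12.06 + 0.9810 = 13.04 kPa.

13.0 kPa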